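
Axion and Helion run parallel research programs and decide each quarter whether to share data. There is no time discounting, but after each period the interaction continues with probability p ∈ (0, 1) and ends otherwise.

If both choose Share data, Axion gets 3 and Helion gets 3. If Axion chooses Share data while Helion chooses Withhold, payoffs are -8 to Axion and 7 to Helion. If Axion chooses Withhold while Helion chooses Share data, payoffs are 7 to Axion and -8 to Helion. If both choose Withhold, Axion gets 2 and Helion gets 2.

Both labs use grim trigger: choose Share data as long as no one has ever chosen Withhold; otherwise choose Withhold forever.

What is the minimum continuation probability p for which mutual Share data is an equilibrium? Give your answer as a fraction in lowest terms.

4/5

Expected cooperation value is 3 + p·3 + p²·3 + … = 3/(1−p); deviation gives 7 + p·2/(1−p).
3 ≥ 7(1−p) + 2p ⇒ 5p ≥ 4 ⇒ p ≥ 4/5.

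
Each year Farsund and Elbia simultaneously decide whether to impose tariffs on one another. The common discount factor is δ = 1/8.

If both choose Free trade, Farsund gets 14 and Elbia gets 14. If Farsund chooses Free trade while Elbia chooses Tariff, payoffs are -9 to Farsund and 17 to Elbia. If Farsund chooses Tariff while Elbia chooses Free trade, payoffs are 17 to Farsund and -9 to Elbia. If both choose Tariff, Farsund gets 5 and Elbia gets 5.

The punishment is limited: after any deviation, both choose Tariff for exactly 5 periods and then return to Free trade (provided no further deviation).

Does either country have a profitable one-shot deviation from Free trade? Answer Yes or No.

Yes

Comparing payoff streams over the 6 periods until play realigns: cooperate → 14(1+δ+…+δ^5); deviate → 17 + 5(δ+…+δ^5).
Cooperation is sustained iff (14−5)(δ+…+δ^5) ≥ 17−14.
δ+…+δ^5 = 1/8·(1−(1/8)^5)/(1−1/8) = 0.1429, and (17−14)/(14−5) = 0.3333.
0.1429 < 0.3333, so cooperation is not sustainable.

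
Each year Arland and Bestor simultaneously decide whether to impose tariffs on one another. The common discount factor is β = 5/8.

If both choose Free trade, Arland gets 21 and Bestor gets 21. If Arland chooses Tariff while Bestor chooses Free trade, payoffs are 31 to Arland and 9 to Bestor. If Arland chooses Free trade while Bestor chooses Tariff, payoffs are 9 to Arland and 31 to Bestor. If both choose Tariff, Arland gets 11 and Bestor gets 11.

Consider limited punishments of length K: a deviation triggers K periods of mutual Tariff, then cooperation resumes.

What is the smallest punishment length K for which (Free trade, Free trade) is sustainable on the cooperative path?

2

No profitable deviation requires (21−11)(β+…+β^K) ≥ 31−21, i.e. β+…+β^K ≥ 1 ≈ 1.0000.
With β = 5/8, the partial sums are K=1: 0.6250, K=2: 1.0156.
K = 2 is the first length at which the sum reaches 1.0000.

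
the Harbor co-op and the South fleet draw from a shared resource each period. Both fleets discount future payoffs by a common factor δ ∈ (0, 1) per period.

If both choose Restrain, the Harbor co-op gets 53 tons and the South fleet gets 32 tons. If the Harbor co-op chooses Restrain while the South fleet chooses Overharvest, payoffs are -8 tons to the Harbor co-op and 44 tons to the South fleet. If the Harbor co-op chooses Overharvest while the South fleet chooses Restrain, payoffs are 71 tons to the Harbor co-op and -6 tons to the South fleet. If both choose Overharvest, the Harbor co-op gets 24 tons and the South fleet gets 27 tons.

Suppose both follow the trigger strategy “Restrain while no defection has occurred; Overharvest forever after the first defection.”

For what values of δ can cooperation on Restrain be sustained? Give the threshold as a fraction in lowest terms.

12/17

the Harbor co-op's threshold: (71−53)/(71−24) = 18/47.
the South fleet's threshold: (44−32)/(44−27) = 12/17.
18/47 < 12/17, so the South fleet binds and δ* = 12/17.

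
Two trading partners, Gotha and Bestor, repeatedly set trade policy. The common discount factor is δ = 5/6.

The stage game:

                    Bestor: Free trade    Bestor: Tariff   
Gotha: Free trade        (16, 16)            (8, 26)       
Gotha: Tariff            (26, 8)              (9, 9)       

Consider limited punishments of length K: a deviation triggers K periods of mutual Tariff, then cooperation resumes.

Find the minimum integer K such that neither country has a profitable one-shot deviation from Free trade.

No profitable deviation requires (16−9)(δ+…+δ^K) ≥ 26−16, i.e. δ+…+δ^K ≥ 10/7 ≈ 1.4286.
With δ = 5/6, the partial sums are K=1: 0.8333, K=2: 1.5278.
K = 2 is the first length at which the sum reaches 1.4286.

2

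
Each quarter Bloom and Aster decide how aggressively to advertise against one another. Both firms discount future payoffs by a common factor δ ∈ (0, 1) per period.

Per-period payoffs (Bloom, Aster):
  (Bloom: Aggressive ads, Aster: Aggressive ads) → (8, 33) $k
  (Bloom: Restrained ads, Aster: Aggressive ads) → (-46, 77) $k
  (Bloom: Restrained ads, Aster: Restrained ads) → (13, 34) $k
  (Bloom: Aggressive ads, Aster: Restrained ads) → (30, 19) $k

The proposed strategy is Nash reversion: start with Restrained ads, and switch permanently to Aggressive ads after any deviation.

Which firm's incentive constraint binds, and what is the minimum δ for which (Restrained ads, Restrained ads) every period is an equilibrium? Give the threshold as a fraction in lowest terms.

Bloom: cooperation gives 13 each period; deviation gives 30 once then 8 forever.
  13/(1−δ) ≥ 30 + 8δ/(1−δ) ⇒ δ ≥ 17/22.
Aster: cooperation gives 34 each period; deviation gives 77 once then 33 forever.
  δ ≥ 43/44.
Both must hold, so the binding constraint is Aster's: δ ≥ 43/44.

Aster; δ ≥ 43/44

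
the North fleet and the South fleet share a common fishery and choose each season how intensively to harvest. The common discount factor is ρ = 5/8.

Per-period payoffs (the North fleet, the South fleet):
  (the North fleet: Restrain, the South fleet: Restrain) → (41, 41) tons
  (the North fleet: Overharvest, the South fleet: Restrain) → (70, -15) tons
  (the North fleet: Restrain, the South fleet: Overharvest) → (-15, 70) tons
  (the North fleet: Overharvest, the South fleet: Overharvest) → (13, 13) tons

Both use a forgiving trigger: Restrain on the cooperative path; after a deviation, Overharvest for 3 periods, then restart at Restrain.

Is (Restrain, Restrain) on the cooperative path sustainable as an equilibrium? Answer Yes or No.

Yes

A one-shot deviation gives 70 now, then 13 for 3 periods, then back to 41.
Gain from deviating: (70−41) today; loss: (41−13) in each of the next 3 periods.
No-deviation condition: (41−13)(ρ+…+ρ^3) ≥ 70−41, i.e. ρ+…+ρ^3 ≥ 29/28.
At ρ = 5/8: ρ+…+ρ^3 = 1.2598 ≥ 1.0357.
So cooperation is sustainable.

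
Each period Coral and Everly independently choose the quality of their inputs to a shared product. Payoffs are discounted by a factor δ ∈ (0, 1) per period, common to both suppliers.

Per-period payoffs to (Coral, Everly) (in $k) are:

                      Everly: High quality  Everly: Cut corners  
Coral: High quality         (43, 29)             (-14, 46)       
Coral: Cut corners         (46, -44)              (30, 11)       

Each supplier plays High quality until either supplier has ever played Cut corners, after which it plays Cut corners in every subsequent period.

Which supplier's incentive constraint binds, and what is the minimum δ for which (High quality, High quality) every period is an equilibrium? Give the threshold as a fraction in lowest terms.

Everly; δ ≥ 17/35

For Coral: deviation gain 46−43 = 3, per-period punishment loss 43−30 = 13. IC gives δ ≥ 3/16.
For Everly: gain 17, loss 18 per period, so δ ≥ 17/35.
The tighter constraint is Everly's, so cooperation needs δ ≥ 17/35.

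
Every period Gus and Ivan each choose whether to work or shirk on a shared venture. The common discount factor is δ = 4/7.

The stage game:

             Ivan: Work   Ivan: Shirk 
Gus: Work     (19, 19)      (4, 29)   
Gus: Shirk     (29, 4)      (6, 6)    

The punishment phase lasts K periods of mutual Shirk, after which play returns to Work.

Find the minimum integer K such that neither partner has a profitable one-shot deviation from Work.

Need Σ_{k=1}^{K} δ^k ≥ (29−19)/(19−6) = 0.7692 at δ = 4/7.
At K = 1 the sum is 0.5714 < 0.7692; at K = 2 it is 0.8980 ≥ 0.7692.
So the minimum punishment length is K = 2.

2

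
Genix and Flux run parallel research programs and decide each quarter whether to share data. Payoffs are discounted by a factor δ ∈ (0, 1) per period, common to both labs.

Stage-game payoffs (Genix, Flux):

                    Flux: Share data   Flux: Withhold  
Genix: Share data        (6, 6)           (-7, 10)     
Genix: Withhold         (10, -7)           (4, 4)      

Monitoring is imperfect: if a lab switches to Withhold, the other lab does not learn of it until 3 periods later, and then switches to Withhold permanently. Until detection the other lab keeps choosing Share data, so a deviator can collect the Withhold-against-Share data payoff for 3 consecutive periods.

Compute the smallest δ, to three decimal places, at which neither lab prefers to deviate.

A deviator earns 10 for 3 periods, then 4 forever; cooperating earns 6 forever. Multiplying the IC by (1−δ):
6 ≥ 10(1−δ^3) + 4δ^3, so 6·δ^3 ≥ 4 and δ^3 ≥ 2/3.
δ ≥ (2/3)^(1/3) ≈ 0.874.

0.874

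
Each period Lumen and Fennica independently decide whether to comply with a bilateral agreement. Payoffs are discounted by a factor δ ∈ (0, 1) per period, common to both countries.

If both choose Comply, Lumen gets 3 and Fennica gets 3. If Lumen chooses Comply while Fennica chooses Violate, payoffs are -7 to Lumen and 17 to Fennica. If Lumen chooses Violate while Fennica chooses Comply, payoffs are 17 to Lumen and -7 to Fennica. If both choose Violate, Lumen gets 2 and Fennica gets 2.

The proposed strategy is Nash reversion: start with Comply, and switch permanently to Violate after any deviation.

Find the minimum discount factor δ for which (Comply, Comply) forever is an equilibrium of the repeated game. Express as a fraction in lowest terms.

14/15

Cooperation forever yields 3 each period: 3/(1−δ).
Deviating yields 17 once, then 2 forever: 17 + 2δ/(1−δ).
No profitable deviation requires 3/(1−δ) ≥ 17 + 2δ/(1−δ).
Multiplying by (1−δ): 3 ≥ 17(1−δ) + 2δ = 17 − 15δ.
So 15δ ≥ 14, i.e. δ ≥ 14/15.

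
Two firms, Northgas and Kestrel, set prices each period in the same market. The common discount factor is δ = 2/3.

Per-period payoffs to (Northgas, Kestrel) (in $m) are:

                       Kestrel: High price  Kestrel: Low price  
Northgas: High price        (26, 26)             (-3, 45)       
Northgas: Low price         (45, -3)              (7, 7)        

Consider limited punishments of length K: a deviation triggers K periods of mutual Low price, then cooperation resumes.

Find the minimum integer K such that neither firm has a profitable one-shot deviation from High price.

2

No profitable deviation requires (26−7)(δ+…+δ^K) ≥ 45−26, i.e. δ+…+δ^K ≥ 1 ≈ 1.0000.
With δ = 2/3, the partial sums are K=1: 0.6667, K=2: 1.1111.
K = 2 is the first length at which the sum reaches 1.0000.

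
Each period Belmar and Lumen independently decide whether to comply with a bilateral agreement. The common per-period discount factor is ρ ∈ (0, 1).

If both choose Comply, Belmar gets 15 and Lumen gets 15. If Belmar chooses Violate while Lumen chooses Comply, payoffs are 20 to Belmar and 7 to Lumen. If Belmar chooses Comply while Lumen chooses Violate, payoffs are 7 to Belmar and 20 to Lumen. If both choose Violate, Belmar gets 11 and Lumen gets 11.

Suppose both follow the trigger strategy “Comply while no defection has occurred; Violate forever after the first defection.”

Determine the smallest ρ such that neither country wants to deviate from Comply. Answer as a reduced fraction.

5/9

15/(1−ρ) ≥ 20 + 11ρ/(1−ρ)
15 ≥ 20 − 9ρ
ρ ≥ 5/9.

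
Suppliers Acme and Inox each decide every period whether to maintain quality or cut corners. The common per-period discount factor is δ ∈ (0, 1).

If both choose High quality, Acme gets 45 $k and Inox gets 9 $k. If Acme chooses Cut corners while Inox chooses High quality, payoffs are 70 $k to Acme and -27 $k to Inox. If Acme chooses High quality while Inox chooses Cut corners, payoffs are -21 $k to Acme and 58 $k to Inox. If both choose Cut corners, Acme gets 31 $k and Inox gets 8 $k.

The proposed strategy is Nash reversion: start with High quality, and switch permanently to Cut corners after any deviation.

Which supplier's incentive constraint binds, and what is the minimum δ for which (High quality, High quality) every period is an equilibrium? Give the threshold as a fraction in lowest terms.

Acme's threshold: (70−45)/(70−31) = 25/39.
Inox's threshold: (58−9)/(58−8) = 49/50.
25/39 < 49/50, so Inox binds and δ* = 49/50.

Inox; δ ≥ 49/50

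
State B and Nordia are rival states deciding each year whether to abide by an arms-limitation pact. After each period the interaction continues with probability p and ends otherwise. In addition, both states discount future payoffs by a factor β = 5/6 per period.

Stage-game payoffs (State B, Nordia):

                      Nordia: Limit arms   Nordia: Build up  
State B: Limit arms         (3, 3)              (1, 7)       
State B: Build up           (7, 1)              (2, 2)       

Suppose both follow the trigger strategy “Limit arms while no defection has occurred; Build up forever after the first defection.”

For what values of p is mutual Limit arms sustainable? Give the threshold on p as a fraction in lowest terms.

24/25

Expected continuation weight on next period's payoff is β·p = 5/6·p, which plays the role of the discount factor.
Cooperation requires 5/6·p ≥ (7−3)/(7−2) = 4/5, hence p ≥ 24/25.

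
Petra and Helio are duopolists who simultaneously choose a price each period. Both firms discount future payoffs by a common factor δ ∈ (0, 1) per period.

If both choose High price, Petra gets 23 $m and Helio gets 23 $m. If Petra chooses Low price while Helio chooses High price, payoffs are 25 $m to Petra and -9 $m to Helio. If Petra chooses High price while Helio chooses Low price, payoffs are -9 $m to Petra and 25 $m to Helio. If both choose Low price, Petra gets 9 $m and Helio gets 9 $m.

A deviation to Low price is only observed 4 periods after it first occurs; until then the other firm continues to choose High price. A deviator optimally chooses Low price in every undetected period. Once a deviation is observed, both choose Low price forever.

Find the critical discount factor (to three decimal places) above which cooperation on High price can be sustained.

0.595

A deviator earns 25 for 4 periods, then 9 forever; cooperating earns 23 forever. Multiplying the IC by (1−δ):
23 ≥ 25(1−δ^4) + 9δ^4, so 16·δ^4 ≥ 2 and δ^4 ≥ 1/8.
δ ≥ (1/8)^(1/4) ≈ 0.595.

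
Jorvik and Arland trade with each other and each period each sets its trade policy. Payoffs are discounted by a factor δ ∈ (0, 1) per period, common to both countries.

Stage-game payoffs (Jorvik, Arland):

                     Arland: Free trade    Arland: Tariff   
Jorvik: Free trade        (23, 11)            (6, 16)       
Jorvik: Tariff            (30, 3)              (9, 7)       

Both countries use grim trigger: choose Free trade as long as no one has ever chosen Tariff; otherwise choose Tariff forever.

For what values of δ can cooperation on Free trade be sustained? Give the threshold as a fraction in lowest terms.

Jorvik's threshold: (30−23)/(30−9) = 1/3.
Arland's threshold: (16−11)/(16−7) = 5/9.
1/3 < 5/9, so Arland binds and δ* = 5/9.

5/9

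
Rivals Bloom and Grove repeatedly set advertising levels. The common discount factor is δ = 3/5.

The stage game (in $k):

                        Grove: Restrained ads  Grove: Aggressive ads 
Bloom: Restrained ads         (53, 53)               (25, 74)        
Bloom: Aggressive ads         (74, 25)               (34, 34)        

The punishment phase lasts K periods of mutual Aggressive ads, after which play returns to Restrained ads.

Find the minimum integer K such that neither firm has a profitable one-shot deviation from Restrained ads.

3

No profitable deviation requires (53−34)(δ+…+δ^K) ≥ 74−53, i.e. δ+…+δ^K ≥ 21/19 ≈ 1.1053.
With δ = 3/5, the partial sums are K=1: 0.6000, K=2: 0.9600, K=3: 1.1760.
K = 3 is the first length at which the sum reaches 1.1053.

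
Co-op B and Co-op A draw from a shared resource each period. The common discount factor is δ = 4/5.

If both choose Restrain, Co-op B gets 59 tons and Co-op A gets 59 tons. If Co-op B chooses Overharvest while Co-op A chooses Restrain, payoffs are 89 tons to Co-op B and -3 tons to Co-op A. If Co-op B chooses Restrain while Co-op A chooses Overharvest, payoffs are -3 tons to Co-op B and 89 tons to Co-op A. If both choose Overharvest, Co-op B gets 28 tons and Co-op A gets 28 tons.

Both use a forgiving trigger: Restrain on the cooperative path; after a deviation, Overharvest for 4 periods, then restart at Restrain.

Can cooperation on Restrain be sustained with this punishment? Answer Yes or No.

Yes

IC: δ+…+δ^4 ≥ (89−59)/(59−28) = 30/31.
At δ = 4/5: partial sum = 2.3616 ≥ 0.9677. Cooperation sustainable.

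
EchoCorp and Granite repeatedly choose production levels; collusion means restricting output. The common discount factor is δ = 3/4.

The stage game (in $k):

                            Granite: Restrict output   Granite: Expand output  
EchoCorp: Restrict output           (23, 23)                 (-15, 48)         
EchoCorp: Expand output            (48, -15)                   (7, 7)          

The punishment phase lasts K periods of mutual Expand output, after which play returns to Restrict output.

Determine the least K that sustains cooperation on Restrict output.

3

Need Σ_{k=1}^{K} δ^k ≥ (48−23)/(23−7) = 1.5625 at δ = 3/4.
At K = 2 the sum is 1.3125 < 1.5625; at K = 3 it is 1.7344 ≥ 1.5625.
So the minimum punishment length is K = 3.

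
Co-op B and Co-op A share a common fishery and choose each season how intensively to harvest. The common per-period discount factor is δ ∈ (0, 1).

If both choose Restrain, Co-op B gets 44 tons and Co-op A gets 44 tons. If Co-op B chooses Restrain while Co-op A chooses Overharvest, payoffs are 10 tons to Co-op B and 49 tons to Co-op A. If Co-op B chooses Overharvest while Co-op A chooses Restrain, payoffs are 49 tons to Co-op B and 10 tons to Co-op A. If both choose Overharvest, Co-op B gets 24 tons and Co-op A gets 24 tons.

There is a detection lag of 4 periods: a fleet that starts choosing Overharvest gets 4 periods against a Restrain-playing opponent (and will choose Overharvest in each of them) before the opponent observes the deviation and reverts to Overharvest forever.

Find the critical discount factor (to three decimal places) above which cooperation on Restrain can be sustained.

0.669

The best deviation is to choose Overharvest for all 4 undetected periods, earning 49 each, then 24 forever once detected.
Deviation value: 49(1−δ^4)/(1−δ) + 24δ^4/(1−δ); cooperation value: 44/(1−δ).
IC: 44 ≥ 49(1−δ^4) + 24δ^4 = 49 − 25δ^4.
So δ^4 ≥ 5/25 = 1/5, giving δ ≥ (1/5)^(1/4) ≈ 0.669.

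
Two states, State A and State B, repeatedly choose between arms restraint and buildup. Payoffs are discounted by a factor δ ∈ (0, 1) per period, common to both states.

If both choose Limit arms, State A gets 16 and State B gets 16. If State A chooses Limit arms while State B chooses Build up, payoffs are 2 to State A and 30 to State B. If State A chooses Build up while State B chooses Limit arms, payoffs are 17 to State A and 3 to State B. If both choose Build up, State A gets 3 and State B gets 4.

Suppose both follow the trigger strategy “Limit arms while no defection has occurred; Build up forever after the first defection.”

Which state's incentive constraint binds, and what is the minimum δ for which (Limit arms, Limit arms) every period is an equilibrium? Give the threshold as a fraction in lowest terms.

State A's threshold: (17−16)/(17−3) = 1/14.
State B's threshold: (30−16)/(30−4) = 7/13.
1/14 < 7/13, so State B binds and δ* = 7/13.

State B; δ ≥ 7/13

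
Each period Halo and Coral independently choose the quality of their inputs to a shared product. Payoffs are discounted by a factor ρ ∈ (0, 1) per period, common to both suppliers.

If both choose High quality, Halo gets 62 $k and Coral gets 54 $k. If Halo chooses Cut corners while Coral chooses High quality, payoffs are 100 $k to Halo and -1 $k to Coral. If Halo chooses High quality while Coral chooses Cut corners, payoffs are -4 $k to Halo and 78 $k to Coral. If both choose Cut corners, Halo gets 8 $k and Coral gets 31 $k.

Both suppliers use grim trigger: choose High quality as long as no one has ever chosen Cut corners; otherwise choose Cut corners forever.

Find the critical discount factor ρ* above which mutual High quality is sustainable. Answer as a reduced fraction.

Halo's threshold: (100−62)/(100−8) = 19/46.
Coral's threshold: (78−54)/(78−31) = 24/47.
19/46 < 24/47, so Coral binds and ρ* = 24/47.

24/47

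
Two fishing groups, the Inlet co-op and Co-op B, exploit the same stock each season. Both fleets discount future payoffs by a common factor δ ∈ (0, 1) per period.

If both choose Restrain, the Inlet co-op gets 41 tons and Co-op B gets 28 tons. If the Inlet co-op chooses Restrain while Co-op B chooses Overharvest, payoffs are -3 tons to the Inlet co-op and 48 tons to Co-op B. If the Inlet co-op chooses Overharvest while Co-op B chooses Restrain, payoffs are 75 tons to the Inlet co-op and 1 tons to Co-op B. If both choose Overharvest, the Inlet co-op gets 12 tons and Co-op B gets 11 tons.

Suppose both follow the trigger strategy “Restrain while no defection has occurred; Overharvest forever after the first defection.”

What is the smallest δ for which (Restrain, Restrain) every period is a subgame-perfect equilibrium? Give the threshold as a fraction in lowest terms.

For the Inlet co-op: deviation gain 75−41 = 34, per-period punishment loss 41−12 = 29. IC gives δ ≥ 34/63.
For Co-op B: gain 20, loss 17 per period, so δ ≥ 20/37.
The tighter constraint is Co-op B's, so cooperation needs δ ≥ 20/37.

20/37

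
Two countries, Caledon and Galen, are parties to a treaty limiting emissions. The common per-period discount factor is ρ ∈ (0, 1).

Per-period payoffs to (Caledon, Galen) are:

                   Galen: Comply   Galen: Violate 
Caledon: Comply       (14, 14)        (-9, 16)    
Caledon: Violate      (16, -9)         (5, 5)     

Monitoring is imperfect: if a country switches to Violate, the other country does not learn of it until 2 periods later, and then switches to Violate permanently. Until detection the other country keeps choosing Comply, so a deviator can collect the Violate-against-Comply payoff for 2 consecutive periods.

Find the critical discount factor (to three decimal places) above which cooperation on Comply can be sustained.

0.426

A deviator earns 16 for 2 periods, then 5 forever; cooperating earns 14 forever. Multiplying the IC by (1−ρ):
14 ≥ 16(1−ρ^2) + 5ρ^2, so 11·ρ^2 ≥ 2 and ρ^2 ≥ 2/11.
ρ ≥ (2/11)^(1/2) ≈ 0.426.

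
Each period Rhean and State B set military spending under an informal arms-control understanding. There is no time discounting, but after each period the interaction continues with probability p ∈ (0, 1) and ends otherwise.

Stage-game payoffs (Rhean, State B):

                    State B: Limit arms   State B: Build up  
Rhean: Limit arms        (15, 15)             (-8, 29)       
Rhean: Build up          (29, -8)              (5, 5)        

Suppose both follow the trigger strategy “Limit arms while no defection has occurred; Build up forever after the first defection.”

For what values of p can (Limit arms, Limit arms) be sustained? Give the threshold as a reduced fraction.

Expected cooperation value is 15 + p·15 + p²·15 + … = 15/(1−p); deviation gives 29 + p·5/(1−p).
15 ≥ 29(1−p) + 5p ⇒ 24p ≥ 14 ⇒ p ≥ 14/24 = 7/12.

7/12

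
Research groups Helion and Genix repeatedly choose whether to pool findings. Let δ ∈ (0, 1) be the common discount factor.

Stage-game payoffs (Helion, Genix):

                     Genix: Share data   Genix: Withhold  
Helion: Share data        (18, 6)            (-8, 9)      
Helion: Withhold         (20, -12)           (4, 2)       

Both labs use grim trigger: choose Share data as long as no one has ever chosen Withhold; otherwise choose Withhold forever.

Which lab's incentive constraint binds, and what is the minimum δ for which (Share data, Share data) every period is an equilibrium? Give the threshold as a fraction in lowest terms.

For Helion: deviation gain 20−18 = 2, per-period punishment loss 18−4 = 14. IC gives δ ≥ 2/16 = 1/8.
For Genix: gain 3, loss 4 per period, so δ ≥ 3/7.
The tighter constraint is Genix's, so cooperation needs δ ≥ 3/7.

Genix; δ ≥ 3/7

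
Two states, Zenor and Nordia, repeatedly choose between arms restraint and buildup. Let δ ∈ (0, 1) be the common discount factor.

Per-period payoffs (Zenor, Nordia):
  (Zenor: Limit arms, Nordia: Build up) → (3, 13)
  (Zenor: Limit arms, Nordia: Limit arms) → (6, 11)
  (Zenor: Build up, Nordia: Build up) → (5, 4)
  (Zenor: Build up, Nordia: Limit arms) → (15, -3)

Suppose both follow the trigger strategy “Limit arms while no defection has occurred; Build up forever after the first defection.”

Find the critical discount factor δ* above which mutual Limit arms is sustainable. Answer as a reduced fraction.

For Zenor: deviation gain 15−6 = 9, per-period punishment loss 6−5 = 1. IC gives δ ≥ 9/10.
For Nordia: gain 2, loss 7 per period, so δ ≥ 2/9.
The tighter constraint is Zenor's, so cooperation needs δ ≥ 9/10.

9/10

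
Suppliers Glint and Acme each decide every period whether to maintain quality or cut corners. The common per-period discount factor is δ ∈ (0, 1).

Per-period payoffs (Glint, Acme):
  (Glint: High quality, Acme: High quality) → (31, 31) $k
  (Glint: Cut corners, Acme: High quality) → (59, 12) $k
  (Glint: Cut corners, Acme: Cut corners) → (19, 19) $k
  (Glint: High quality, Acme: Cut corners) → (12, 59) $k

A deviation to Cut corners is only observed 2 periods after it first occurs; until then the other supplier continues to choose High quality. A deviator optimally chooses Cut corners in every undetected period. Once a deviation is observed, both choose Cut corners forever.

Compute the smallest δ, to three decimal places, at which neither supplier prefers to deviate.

0.837

A deviator earns 59 for 2 periods, then 19 forever; cooperating earns 31 forever. Multiplying the IC by (1−δ):
31 ≥ 59(1−δ^2) + 19δ^2, so 40·δ^2 ≥ 28 and δ^2 ≥ 7/10.
δ ≥ (7/10)^(1/2) ≈ 0.837.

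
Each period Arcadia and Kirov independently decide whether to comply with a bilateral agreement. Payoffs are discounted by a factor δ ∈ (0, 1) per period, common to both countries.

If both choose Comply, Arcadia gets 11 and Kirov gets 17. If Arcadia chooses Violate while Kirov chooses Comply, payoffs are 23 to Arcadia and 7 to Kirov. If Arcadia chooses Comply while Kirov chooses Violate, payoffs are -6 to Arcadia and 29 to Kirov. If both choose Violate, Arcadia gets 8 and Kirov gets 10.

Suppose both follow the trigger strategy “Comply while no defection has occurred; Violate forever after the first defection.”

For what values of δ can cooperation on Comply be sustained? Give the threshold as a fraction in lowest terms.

4/5

Arcadia: cooperation gives 11 each period; deviation gives 23 once then 8 forever.
  11/(1−δ) ≥ 23 + 8δ/(1−δ) ⇒ δ ≥ 12/15 = 4/5.
Kirov: cooperation gives 17 each period; deviation gives 29 once then 10 forever.
  δ ≥ 12/19.
Both must hold, so the binding constraint is Arcadia's: δ ≥ 4/5.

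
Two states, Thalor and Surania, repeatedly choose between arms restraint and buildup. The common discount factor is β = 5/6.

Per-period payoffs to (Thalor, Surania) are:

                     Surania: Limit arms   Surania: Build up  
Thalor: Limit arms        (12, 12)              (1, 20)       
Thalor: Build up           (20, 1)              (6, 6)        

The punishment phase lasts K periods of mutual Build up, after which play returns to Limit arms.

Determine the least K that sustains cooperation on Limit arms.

2

Need Σ_{k=1}^{K} β^k ≥ (20−12)/(12−6) = 1.3333 at β = 5/6.
At K = 1 the sum is 0.8333 < 1.3333; at K = 2 it is 1.5278 ≥ 1.3333.
So the minimum punishment length is K = 2.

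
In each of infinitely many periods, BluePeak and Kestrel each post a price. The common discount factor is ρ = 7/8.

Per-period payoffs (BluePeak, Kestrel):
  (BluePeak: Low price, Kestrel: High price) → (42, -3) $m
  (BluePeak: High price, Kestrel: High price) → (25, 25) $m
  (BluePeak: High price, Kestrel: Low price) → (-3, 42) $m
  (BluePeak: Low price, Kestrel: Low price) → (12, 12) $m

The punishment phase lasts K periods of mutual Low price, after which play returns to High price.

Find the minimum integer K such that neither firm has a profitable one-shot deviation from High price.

2

Need Σ_{k=1}^{K} ρ^k ≥ (42−25)/(25−12) = 1.3077 at ρ = 7/8.
At K = 1 the sum is 0.8750 < 1.3077; at K = 2 it is 1.6406 ≥ 1.3077.
So the minimum punishment length is K = 2.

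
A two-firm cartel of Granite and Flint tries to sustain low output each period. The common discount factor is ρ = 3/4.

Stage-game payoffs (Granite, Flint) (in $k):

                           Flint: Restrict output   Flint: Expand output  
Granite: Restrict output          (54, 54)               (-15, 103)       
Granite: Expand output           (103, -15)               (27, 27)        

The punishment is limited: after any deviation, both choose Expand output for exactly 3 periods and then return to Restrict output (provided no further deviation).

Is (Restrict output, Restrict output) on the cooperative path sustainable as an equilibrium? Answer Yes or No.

Comparing payoff streams over the 4 periods until play realigns: cooperate → 54(1+ρ+…+ρ^3); deviate → 103 + 27(ρ+…+ρ^3).
Cooperation is sustained iff (54−27)(ρ+…+ρ^3) ≥ 103−54.
ρ+…+ρ^3 = 3/4·(1−(3/4)^3)/(1−3/4) = 1.7344, and (103−54)/(54−27) = 1.8148.
1.7344 < 1.8148, so cooperation is not sustainable.

No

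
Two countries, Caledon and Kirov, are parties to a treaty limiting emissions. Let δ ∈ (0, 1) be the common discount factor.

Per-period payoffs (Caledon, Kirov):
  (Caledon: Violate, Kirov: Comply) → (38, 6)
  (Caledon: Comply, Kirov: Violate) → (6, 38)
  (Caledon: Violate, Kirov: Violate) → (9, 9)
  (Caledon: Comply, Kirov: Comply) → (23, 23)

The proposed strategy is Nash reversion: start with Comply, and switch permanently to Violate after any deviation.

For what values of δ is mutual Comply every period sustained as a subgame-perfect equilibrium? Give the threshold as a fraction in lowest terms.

15/29

Under grim trigger the critical discount factor is (T−C)/(T−P) with T = 38, C = 23, P = 9.
δ* = (38−23)/(38−9) = 15/29.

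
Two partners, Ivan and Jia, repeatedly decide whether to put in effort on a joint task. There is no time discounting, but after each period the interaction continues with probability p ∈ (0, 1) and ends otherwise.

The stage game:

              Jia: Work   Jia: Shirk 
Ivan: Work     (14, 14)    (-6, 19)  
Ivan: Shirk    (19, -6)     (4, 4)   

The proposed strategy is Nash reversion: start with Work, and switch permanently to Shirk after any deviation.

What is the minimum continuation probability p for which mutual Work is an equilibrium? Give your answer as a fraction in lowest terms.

With no time discounting, the continuation probability p plays the role of the discount factor.
Grim-trigger IC: 14/(1−p) ≥ 19 + 4p/(1−p) ⇒ p ≥ (19−14)/(19−4) = 1/3.

1/3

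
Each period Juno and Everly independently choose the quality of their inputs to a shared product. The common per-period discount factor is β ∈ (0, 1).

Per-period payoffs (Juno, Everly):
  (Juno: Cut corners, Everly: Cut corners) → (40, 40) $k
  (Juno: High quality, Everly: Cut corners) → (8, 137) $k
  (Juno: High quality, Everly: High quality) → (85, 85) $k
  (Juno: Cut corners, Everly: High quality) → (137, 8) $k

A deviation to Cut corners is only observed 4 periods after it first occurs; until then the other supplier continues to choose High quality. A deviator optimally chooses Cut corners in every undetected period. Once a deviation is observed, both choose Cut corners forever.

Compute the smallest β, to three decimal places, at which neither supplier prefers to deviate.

0.856

A deviator earns 137 for 4 periods, then 40 forever; cooperating earns 85 forever. Multiplying the IC by (1−β):
85 ≥ 137(1−β^4) + 40β^4, so 97·β^4 ≥ 52 and β^4 ≥ 52/97.
β ≥ (52/97)^(1/4) ≈ 0.856.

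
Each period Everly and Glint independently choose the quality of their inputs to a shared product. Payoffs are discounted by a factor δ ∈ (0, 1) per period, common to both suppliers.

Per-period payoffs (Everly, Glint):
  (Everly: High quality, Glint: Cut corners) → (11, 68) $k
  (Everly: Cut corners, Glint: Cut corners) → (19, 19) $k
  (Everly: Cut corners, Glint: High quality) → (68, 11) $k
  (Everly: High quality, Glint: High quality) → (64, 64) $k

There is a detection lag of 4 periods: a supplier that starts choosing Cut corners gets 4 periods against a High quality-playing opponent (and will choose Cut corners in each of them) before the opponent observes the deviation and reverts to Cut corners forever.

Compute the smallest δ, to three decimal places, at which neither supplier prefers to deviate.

The best deviation is to choose Cut corners for all 4 undetected periods, earning 68 each, then 19 forever once detected.
Deviation value: 68(1−δ^4)/(1−δ) + 19δ^4/(1−δ); cooperation value: 64/(1−δ).
IC: 64 ≥ 68(1−δ^4) + 19δ^4 = 68 − 49δ^4.
So δ^4 ≥ 4/49, giving δ ≥ (4/49)^(1/4) ≈ 0.535.

0.535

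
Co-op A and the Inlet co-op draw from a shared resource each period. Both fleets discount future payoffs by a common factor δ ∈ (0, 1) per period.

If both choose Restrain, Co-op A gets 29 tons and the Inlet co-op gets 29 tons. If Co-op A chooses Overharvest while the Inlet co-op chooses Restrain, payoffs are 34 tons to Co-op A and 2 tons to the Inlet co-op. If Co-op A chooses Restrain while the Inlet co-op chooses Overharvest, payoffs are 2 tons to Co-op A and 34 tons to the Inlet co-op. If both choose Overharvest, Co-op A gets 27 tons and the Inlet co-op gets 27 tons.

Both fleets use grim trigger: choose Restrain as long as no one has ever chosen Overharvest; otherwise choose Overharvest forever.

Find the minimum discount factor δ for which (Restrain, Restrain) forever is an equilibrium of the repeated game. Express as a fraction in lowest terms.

5/7

One-period gain from deviating is 34 − 29 = 5. The loss is 29 − 27 = 2 in every subsequent period, with present value 2·δ/(1−δ).
Deviation is unprofitable when 2·δ/(1−δ) ≥ 5, i.e. δ/(1−δ) ≥ 5/2.
Equivalently δ ≥ 5/(5+2) = 5/7.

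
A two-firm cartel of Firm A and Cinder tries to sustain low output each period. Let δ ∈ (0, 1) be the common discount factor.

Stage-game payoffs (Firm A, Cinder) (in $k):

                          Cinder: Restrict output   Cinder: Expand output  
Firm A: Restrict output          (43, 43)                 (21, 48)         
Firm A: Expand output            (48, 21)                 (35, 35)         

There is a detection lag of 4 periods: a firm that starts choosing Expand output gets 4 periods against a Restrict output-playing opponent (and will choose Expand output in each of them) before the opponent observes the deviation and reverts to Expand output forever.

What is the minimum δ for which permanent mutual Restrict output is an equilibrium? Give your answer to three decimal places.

0.788

Deviating for the 4 undetected periods gains 48−43 = 5 per period over cooperation, then loses 43−35 = 8 per period forever once punishment starts.
Gain: 5(1 + δ + … + δ^3); loss: 8·δ^4/(1−δ).
No profitable deviation ⇔ 5(1−δ^4) ≤ 8·δ^4, i.e. δ^4 ≥ 5/(5+8) = 5/13.
Hence δ ≥ (5/13)^(1/4) ≈ 0.788.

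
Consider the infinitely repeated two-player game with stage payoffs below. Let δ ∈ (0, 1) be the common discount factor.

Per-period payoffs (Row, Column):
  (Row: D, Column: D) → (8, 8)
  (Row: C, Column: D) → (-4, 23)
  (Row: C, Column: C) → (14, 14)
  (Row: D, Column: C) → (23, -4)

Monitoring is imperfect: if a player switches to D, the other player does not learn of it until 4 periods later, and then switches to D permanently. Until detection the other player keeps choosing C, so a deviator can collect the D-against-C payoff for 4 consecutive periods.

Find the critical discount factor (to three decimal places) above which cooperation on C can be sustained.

The best deviation is to choose D for all 4 undetected periods, earning 23 each, then 8 forever once detected.
Deviation value: 23(1−δ^4)/(1−δ) + 8δ^4/(1−δ); cooperation value: 14/(1−δ).
IC: 14 ≥ 23(1−δ^4) + 8δ^4 = 23 − 15δ^4.
So δ^4 ≥ 9/15 = 3/5, giving δ ≥ (3/5)^(1/4) ≈ 0.880.

0.880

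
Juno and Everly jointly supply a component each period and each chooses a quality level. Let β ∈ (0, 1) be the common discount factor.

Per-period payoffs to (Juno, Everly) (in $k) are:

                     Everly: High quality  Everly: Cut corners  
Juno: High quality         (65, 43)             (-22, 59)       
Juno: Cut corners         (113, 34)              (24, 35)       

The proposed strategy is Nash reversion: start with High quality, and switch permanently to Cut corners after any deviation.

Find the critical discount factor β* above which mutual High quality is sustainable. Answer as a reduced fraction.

For Juno: deviation gain 113−65 = 48, per-period punishment loss 65−24 = 41. IC gives β ≥ 48/89.
For Everly: gain 16, loss 8 per period, so β ≥ 16/24 = 2/3.
The tighter constraint is Everly's, so cooperation needs β ≥ 2/3.

2/3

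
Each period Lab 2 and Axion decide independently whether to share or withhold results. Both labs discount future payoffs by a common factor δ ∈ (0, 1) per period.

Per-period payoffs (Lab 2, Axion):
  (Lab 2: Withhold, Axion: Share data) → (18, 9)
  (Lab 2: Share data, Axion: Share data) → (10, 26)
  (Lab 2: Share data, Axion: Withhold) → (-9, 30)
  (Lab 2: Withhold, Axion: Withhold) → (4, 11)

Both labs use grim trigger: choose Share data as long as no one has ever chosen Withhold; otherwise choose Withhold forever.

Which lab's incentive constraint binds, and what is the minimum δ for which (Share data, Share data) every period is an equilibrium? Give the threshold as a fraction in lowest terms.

For Lab 2: deviation gain 18−10 = 8, per-period punishment loss 10−4 = 6. IC gives δ ≥ 8/14 = 4/7.
For Axion: gain 4, loss 15 per period, so δ ≥ 4/19.
The tighter constraint is Lab 2's, so cooperation needs δ ≥ 4/7.

Lab 2; δ ≥ 4/7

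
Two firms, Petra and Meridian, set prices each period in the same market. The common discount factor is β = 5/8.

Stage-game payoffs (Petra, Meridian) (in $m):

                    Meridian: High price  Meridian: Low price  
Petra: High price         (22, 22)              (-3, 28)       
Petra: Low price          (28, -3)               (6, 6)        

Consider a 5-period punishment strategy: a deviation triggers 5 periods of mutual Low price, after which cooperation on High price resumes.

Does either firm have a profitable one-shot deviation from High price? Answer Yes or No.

IC: β+…+β^5 ≥ (28−22)/(22−6) = 3/8.
At β = 5/8: partial sum = 1.5077 ≥ 0.3750. Cooperation sustainable.

No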